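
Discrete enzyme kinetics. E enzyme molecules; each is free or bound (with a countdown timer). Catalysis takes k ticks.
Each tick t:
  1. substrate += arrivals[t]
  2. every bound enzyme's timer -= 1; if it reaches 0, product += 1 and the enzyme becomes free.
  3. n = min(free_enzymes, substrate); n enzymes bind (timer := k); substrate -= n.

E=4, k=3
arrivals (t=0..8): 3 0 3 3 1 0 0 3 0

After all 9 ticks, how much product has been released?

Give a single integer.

Answer: 8

Derivation:
t=0: arr=3 -> substrate=0 bound=3 product=0
t=1: arr=0 -> substrate=0 bound=3 product=0
t=2: arr=3 -> substrate=2 bound=4 product=0
t=3: arr=3 -> substrate=2 bound=4 product=3
t=4: arr=1 -> substrate=3 bound=4 product=3
t=5: arr=0 -> substrate=2 bound=4 product=4
t=6: arr=0 -> substrate=0 bound=3 product=7
t=7: arr=3 -> substrate=2 bound=4 product=7
t=8: arr=0 -> substrate=1 bound=4 product=8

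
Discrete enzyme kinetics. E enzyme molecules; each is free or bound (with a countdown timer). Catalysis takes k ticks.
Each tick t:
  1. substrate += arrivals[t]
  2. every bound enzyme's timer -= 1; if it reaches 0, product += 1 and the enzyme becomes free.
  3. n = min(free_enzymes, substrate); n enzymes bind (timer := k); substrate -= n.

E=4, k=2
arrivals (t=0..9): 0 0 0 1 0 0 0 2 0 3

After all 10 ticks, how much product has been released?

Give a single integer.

t=0: arr=0 -> substrate=0 bound=0 product=0
t=1: arr=0 -> substrate=0 bound=0 product=0
t=2: arr=0 -> substrate=0 bound=0 product=0
t=3: arr=1 -> substrate=0 bound=1 product=0
t=4: arr=0 -> substrate=0 bound=1 product=0
t=5: arr=0 -> substrate=0 bound=0 product=1
t=6: arr=0 -> substrate=0 bound=0 product=1
t=7: arr=2 -> substrate=0 bound=2 product=1
t=8: arr=0 -> substrate=0 bound=2 product=1
t=9: arr=3 -> substrate=0 bound=3 product=3

Answer: 3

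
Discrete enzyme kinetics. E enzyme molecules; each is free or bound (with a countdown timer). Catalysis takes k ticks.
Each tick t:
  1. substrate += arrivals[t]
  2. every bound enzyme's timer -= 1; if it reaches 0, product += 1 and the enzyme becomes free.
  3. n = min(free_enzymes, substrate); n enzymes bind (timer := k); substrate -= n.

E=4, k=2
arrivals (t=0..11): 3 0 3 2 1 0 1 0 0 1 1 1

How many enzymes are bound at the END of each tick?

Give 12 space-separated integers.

Answer: 3 3 3 4 3 2 1 1 0 1 2 2

Derivation:
t=0: arr=3 -> substrate=0 bound=3 product=0
t=1: arr=0 -> substrate=0 bound=3 product=0
t=2: arr=3 -> substrate=0 bound=3 product=3
t=3: arr=2 -> substrate=1 bound=4 product=3
t=4: arr=1 -> substrate=0 bound=3 product=6
t=5: arr=0 -> substrate=0 bound=2 product=7
t=6: arr=1 -> substrate=0 bound=1 product=9
t=7: arr=0 -> substrate=0 bound=1 product=9
t=8: arr=0 -> substrate=0 bound=0 product=10
t=9: arr=1 -> substrate=0 bound=1 product=10
t=10: arr=1 -> substrate=0 bound=2 product=10
t=11: arr=1 -> substrate=0 bound=2 product=11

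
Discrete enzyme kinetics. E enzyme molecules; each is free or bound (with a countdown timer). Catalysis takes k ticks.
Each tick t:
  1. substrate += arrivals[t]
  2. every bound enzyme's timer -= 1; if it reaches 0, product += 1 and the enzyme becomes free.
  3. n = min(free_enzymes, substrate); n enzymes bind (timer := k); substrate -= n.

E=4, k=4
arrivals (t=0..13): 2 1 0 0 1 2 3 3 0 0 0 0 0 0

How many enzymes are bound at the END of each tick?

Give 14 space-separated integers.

t=0: arr=2 -> substrate=0 bound=2 product=0
t=1: arr=1 -> substrate=0 bound=3 product=0
t=2: arr=0 -> substrate=0 bound=3 product=0
t=3: arr=0 -> substrate=0 bound=3 product=0
t=4: arr=1 -> substrate=0 bound=2 product=2
t=5: arr=2 -> substrate=0 bound=3 product=3
t=6: arr=3 -> substrate=2 bound=4 product=3
t=7: arr=3 -> substrate=5 bound=4 product=3
t=8: arr=0 -> substrate=4 bound=4 product=4
t=9: arr=0 -> substrate=2 bound=4 product=6
t=10: arr=0 -> substrate=1 bound=4 product=7
t=11: arr=0 -> substrate=1 bound=4 product=7
t=12: arr=0 -> substrate=0 bound=4 product=8
t=13: arr=0 -> substrate=0 bound=2 product=10

Answer: 2 3 3 3 2 3 4 4 4 4 4 4 4 2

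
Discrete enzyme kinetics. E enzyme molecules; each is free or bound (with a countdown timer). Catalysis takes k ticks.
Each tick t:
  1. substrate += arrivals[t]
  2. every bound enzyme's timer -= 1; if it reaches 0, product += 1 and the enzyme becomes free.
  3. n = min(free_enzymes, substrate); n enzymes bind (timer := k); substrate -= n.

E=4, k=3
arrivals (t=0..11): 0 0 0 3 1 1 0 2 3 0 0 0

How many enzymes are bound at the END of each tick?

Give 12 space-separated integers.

t=0: arr=0 -> substrate=0 bound=0 product=0
t=1: arr=0 -> substrate=0 bound=0 product=0
t=2: arr=0 -> substrate=0 bound=0 product=0
t=3: arr=3 -> substrate=0 bound=3 product=0
t=4: arr=1 -> substrate=0 bound=4 product=0
t=5: arr=1 -> substrate=1 bound=4 product=0
t=6: arr=0 -> substrate=0 bound=2 product=3
t=7: arr=2 -> substrate=0 bound=3 product=4
t=8: arr=3 -> substrate=2 bound=4 product=4
t=9: arr=0 -> substrate=1 bound=4 product=5
t=10: arr=0 -> substrate=0 bound=3 product=7
t=11: arr=0 -> substrate=0 bound=2 product=8

Answer: 0 0 0 3 4 4 2 3 4 4 3 2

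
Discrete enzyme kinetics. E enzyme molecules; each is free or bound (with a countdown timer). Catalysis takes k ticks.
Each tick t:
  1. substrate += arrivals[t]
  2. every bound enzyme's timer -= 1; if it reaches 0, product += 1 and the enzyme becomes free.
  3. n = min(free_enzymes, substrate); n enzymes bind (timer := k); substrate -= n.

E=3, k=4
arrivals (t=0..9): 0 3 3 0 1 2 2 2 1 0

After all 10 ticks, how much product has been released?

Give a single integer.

t=0: arr=0 -> substrate=0 bound=0 product=0
t=1: arr=3 -> substrate=0 bound=3 product=0
t=2: arr=3 -> substrate=3 bound=3 product=0
t=3: arr=0 -> substrate=3 bound=3 product=0
t=4: arr=1 -> substrate=4 bound=3 product=0
t=5: arr=2 -> substrate=3 bound=3 product=3
t=6: arr=2 -> substrate=5 bound=3 product=3
t=7: arr=2 -> substrate=7 bound=3 product=3
t=8: arr=1 -> substrate=8 bound=3 product=3
t=9: arr=0 -> substrate=5 bound=3 product=6

Answer: 6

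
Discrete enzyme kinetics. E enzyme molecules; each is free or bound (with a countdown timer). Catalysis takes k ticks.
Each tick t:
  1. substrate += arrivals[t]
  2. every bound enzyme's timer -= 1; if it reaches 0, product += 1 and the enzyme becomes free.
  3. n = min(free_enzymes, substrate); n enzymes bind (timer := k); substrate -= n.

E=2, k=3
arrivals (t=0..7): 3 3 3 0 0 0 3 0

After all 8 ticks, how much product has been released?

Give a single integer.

t=0: arr=3 -> substrate=1 bound=2 product=0
t=1: arr=3 -> substrate=4 bound=2 product=0
t=2: arr=3 -> substrate=7 bound=2 product=0
t=3: arr=0 -> substrate=5 bound=2 product=2
t=4: arr=0 -> substrate=5 bound=2 product=2
t=5: arr=0 -> substrate=5 bound=2 product=2
t=6: arr=3 -> substrate=6 bound=2 product=4
t=7: arr=0 -> substrate=6 bound=2 product=4

Answer: 4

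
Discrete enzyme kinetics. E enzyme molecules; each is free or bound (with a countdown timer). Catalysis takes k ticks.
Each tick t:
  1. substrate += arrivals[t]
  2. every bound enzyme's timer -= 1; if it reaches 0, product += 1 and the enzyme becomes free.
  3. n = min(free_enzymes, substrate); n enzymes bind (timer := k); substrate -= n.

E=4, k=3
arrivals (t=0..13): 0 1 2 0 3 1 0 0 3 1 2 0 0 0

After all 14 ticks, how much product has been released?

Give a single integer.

Answer: 11

Derivation:
t=0: arr=0 -> substrate=0 bound=0 product=0
t=1: arr=1 -> substrate=0 bound=1 product=0
t=2: arr=2 -> substrate=0 bound=3 product=0
t=3: arr=0 -> substrate=0 bound=3 product=0
t=4: arr=3 -> substrate=1 bound=4 product=1
t=5: arr=1 -> substrate=0 bound=4 product=3
t=6: arr=0 -> substrate=0 bound=4 product=3
t=7: arr=0 -> substrate=0 bound=2 product=5
t=8: arr=3 -> substrate=0 bound=3 product=7
t=9: arr=1 -> substrate=0 bound=4 product=7
t=10: arr=2 -> substrate=2 bound=4 product=7
t=11: arr=0 -> substrate=0 bound=3 product=10
t=12: arr=0 -> substrate=0 bound=2 product=11
t=13: arr=0 -> substrate=0 bound=2 product=11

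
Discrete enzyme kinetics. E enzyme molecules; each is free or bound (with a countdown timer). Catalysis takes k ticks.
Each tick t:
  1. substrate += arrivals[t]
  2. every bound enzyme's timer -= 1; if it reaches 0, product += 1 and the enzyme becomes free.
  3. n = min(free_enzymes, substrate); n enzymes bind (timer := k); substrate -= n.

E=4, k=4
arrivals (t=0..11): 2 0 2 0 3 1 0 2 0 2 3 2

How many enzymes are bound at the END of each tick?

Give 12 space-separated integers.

t=0: arr=2 -> substrate=0 bound=2 product=0
t=1: arr=0 -> substrate=0 bound=2 product=0
t=2: arr=2 -> substrate=0 bound=4 product=0
t=3: arr=0 -> substrate=0 bound=4 product=0
t=4: arr=3 -> substrate=1 bound=4 product=2
t=5: arr=1 -> substrate=2 bound=4 product=2
t=6: arr=0 -> substrate=0 bound=4 product=4
t=7: arr=2 -> substrate=2 bound=4 product=4
t=8: arr=0 -> substrate=0 bound=4 product=6
t=9: arr=2 -> substrate=2 bound=4 product=6
t=10: arr=3 -> substrate=3 bound=4 product=8
t=11: arr=2 -> substrate=5 bound=4 product=8

Answer: 2 2 4 4 4 4 4 4 4 4 4 4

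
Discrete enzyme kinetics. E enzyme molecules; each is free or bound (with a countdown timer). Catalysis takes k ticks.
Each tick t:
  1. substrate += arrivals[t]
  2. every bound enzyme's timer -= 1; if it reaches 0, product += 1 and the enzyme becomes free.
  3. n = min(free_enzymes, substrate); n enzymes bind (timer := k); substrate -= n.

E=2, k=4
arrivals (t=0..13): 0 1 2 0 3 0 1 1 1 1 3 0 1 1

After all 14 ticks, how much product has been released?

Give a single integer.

Answer: 5

Derivation:
t=0: arr=0 -> substrate=0 bound=0 product=0
t=1: arr=1 -> substrate=0 bound=1 product=0
t=2: arr=2 -> substrate=1 bound=2 product=0
t=3: arr=0 -> substrate=1 bound=2 product=0
t=4: arr=3 -> substrate=4 bound=2 product=0
t=5: arr=0 -> substrate=3 bound=2 product=1
t=6: arr=1 -> substrate=3 bound=2 product=2
t=7: arr=1 -> substrate=4 bound=2 product=2
t=8: arr=1 -> substrate=5 bound=2 product=2
t=9: arr=1 -> substrate=5 bound=2 product=3
t=10: arr=3 -> substrate=7 bound=2 product=4
t=11: arr=0 -> substrate=7 bound=2 product=4
t=12: arr=1 -> substrate=8 bound=2 product=4
t=13: arr=1 -> substrate=8 bound=2 product=5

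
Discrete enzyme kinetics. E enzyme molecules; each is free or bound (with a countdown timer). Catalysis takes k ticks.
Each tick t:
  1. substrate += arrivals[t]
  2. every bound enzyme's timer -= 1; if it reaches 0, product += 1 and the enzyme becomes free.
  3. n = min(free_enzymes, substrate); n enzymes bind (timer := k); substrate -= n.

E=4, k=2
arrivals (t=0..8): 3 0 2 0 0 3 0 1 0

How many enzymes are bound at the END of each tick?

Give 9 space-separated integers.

t=0: arr=3 -> substrate=0 bound=3 product=0
t=1: arr=0 -> substrate=0 bound=3 product=0
t=2: arr=2 -> substrate=0 bound=2 product=3
t=3: arr=0 -> substrate=0 bound=2 product=3
t=4: arr=0 -> substrate=0 bound=0 product=5
t=5: arr=3 -> substrate=0 bound=3 product=5
t=6: arr=0 -> substrate=0 bound=3 product=5
t=7: arr=1 -> substrate=0 bound=1 product=8
t=8: arr=0 -> substrate=0 bound=1 product=8

Answer: 3 3 2 2 0 3 3 1 1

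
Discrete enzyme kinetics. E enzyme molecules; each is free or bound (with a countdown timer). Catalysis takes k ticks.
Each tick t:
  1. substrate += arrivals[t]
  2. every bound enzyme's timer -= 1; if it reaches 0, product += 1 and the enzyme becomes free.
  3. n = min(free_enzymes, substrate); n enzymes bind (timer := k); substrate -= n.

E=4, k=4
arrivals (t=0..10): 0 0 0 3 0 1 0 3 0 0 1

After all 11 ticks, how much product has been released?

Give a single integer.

t=0: arr=0 -> substrate=0 bound=0 product=0
t=1: arr=0 -> substrate=0 bound=0 product=0
t=2: arr=0 -> substrate=0 bound=0 product=0
t=3: arr=3 -> substrate=0 bound=3 product=0
t=4: arr=0 -> substrate=0 bound=3 product=0
t=5: arr=1 -> substrate=0 bound=4 product=0
t=6: arr=0 -> substrate=0 bound=4 product=0
t=7: arr=3 -> substrate=0 bound=4 product=3
t=8: arr=0 -> substrate=0 bound=4 product=3
t=9: arr=0 -> substrate=0 bound=3 product=4
t=10: arr=1 -> substrate=0 bound=4 product=4

Answer: 4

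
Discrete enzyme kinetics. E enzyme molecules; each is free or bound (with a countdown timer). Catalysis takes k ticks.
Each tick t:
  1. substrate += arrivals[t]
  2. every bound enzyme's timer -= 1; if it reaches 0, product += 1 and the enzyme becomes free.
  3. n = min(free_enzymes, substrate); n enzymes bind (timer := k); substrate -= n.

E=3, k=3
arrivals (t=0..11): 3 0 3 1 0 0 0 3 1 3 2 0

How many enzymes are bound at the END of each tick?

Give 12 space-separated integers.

Answer: 3 3 3 3 3 3 1 3 3 3 3 3

Derivation:
t=0: arr=3 -> substrate=0 bound=3 product=0
t=1: arr=0 -> substrate=0 bound=3 product=0
t=2: arr=3 -> substrate=3 bound=3 product=0
t=3: arr=1 -> substrate=1 bound=3 product=3
t=4: arr=0 -> substrate=1 bound=3 product=3
t=5: arr=0 -> substrate=1 bound=3 product=3
t=6: arr=0 -> substrate=0 bound=1 product=6
t=7: arr=3 -> substrate=1 bound=3 product=6
t=8: arr=1 -> substrate=2 bound=3 product=6
t=9: arr=3 -> substrate=4 bound=3 product=7
t=10: arr=2 -> substrate=4 bound=3 product=9
t=11: arr=0 -> substrate=4 bound=3 product=9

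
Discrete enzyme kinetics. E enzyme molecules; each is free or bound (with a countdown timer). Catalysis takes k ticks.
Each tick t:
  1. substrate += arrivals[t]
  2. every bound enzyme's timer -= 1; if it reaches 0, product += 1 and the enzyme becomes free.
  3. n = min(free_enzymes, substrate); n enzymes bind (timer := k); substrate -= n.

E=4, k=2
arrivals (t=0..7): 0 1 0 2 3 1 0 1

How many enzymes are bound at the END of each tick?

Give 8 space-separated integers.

Answer: 0 1 1 2 4 4 2 1

Derivation:
t=0: arr=0 -> substrate=0 bound=0 product=0
t=1: arr=1 -> substrate=0 bound=1 product=0
t=2: arr=0 -> substrate=0 bound=1 product=0
t=3: arr=2 -> substrate=0 bound=2 product=1
t=4: arr=3 -> substrate=1 bound=4 product=1
t=5: arr=1 -> substrate=0 bound=4 product=3
t=6: arr=0 -> substrate=0 bound=2 product=5
t=7: arr=1 -> substrate=0 bound=1 product=7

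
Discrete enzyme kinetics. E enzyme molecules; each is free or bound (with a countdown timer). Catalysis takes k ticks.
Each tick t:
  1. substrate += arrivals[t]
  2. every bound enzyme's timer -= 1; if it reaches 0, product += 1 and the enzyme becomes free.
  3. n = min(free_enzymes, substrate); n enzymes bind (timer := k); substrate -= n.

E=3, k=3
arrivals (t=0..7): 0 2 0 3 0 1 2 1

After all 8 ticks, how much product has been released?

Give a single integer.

t=0: arr=0 -> substrate=0 bound=0 product=0
t=1: arr=2 -> substrate=0 bound=2 product=0
t=2: arr=0 -> substrate=0 bound=2 product=0
t=3: arr=3 -> substrate=2 bound=3 product=0
t=4: arr=0 -> substrate=0 bound=3 product=2
t=5: arr=1 -> substrate=1 bound=3 product=2
t=6: arr=2 -> substrate=2 bound=3 product=3
t=7: arr=1 -> substrate=1 bound=3 product=5

Answer: 5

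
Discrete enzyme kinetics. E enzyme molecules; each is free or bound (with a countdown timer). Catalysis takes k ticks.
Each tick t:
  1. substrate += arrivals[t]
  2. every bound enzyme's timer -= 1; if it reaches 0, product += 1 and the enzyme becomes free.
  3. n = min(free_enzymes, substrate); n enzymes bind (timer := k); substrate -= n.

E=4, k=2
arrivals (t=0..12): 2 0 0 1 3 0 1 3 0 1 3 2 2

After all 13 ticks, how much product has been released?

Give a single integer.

Answer: 14

Derivation:
t=0: arr=2 -> substrate=0 bound=2 product=0
t=1: arr=0 -> substrate=0 bound=2 product=0
t=2: arr=0 -> substrate=0 bound=0 product=2
t=3: arr=1 -> substrate=0 bound=1 product=2
t=4: arr=3 -> substrate=0 bound=4 product=2
t=5: arr=0 -> substrate=0 bound=3 product=3
t=6: arr=1 -> substrate=0 bound=1 product=6
t=7: arr=3 -> substrate=0 bound=4 product=6
t=8: arr=0 -> substrate=0 bound=3 product=7
t=9: arr=1 -> substrate=0 bound=1 product=10
t=10: arr=3 -> substrate=0 bound=4 product=10
t=11: arr=2 -> substrate=1 bound=4 product=11
t=12: arr=2 -> substrate=0 bound=4 product=14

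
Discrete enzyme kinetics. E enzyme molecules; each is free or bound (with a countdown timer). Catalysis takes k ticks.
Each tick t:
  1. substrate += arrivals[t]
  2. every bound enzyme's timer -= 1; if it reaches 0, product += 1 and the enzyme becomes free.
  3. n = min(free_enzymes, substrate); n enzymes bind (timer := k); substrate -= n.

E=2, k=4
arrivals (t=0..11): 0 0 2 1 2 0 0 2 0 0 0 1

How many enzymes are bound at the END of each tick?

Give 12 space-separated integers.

t=0: arr=0 -> substrate=0 bound=0 product=0
t=1: arr=0 -> substrate=0 bound=0 product=0
t=2: arr=2 -> substrate=0 bound=2 product=0
t=3: arr=1 -> substrate=1 bound=2 product=0
t=4: arr=2 -> substrate=3 bound=2 product=0
t=5: arr=0 -> substrate=3 bound=2 product=0
t=6: arr=0 -> substrate=1 bound=2 product=2
t=7: arr=2 -> substrate=3 bound=2 product=2
t=8: arr=0 -> substrate=3 bound=2 product=2
t=9: arr=0 -> substrate=3 bound=2 product=2
t=10: arr=0 -> substrate=1 bound=2 product=4
t=11: arr=1 -> substrate=2 bound=2 product=4

Answer: 0 0 2 2 2 2 2 2 2 2 2 2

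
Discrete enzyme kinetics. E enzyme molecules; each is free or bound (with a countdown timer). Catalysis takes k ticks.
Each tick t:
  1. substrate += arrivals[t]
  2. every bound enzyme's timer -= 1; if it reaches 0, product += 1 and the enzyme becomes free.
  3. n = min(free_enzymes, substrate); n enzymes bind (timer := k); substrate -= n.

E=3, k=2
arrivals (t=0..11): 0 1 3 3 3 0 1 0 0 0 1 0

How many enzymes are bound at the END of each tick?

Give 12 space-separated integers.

t=0: arr=0 -> substrate=0 bound=0 product=0
t=1: arr=1 -> substrate=0 bound=1 product=0
t=2: arr=3 -> substrate=1 bound=3 product=0
t=3: arr=3 -> substrate=3 bound=3 product=1
t=4: arr=3 -> substrate=4 bound=3 product=3
t=5: arr=0 -> substrate=3 bound=3 product=4
t=6: arr=1 -> substrate=2 bound=3 product=6
t=7: arr=0 -> substrate=1 bound=3 product=7
t=8: arr=0 -> substrate=0 bound=2 product=9
t=9: arr=0 -> substrate=0 bound=1 product=10
t=10: arr=1 -> substrate=0 bound=1 product=11
t=11: arr=0 -> substrate=0 bound=1 product=11

Answer: 0 1 3 3 3 3 3 3 2 1 1 1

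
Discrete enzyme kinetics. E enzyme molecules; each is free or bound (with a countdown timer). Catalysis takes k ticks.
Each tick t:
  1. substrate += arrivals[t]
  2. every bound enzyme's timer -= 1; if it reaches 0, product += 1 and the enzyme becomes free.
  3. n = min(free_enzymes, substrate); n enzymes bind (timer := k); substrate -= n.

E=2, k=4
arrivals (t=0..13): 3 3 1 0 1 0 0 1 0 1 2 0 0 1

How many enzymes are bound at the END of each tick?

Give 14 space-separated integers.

Answer: 2 2 2 2 2 2 2 2 2 2 2 2 2 2

Derivation:
t=0: arr=3 -> substrate=1 bound=2 product=0
t=1: arr=3 -> substrate=4 bound=2 product=0
t=2: arr=1 -> substrate=5 bound=2 product=0
t=3: arr=0 -> substrate=5 bound=2 product=0
t=4: arr=1 -> substrate=4 bound=2 product=2
t=5: arr=0 -> substrate=4 bound=2 product=2
t=6: arr=0 -> substrate=4 bound=2 product=2
t=7: arr=1 -> substrate=5 bound=2 product=2
t=8: arr=0 -> substrate=3 bound=2 product=4
t=9: arr=1 -> substrate=4 bound=2 product=4
t=10: arr=2 -> substrate=6 bound=2 product=4
t=11: arr=0 -> substrate=6 bound=2 product=4
t=12: arr=0 -> substrate=4 bound=2 product=6
t=13: arr=1 -> substrate=5 bound=2 product=6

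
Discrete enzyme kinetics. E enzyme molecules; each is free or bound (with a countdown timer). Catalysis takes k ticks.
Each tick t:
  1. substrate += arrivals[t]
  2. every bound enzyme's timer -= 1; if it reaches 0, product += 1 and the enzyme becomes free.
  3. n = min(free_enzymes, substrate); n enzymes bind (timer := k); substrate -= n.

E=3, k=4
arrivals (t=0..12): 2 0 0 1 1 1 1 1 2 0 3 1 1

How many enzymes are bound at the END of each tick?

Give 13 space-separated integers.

t=0: arr=2 -> substrate=0 bound=2 product=0
t=1: arr=0 -> substrate=0 bound=2 product=0
t=2: arr=0 -> substrate=0 bound=2 product=0
t=3: arr=1 -> substrate=0 bound=3 product=0
t=4: arr=1 -> substrate=0 bound=2 product=2
t=5: arr=1 -> substrate=0 bound=3 product=2
t=6: arr=1 -> substrate=1 bound=3 product=2
t=7: arr=1 -> substrate=1 bound=3 product=3
t=8: arr=2 -> substrate=2 bound=3 product=4
t=9: arr=0 -> substrate=1 bound=3 product=5
t=10: arr=3 -> substrate=4 bound=3 product=5
t=11: arr=1 -> substrate=4 bound=3 product=6
t=12: arr=1 -> substrate=4 bound=3 product=7

Answer: 2 2 2 3 2 3 3 3 3 3 3 3 3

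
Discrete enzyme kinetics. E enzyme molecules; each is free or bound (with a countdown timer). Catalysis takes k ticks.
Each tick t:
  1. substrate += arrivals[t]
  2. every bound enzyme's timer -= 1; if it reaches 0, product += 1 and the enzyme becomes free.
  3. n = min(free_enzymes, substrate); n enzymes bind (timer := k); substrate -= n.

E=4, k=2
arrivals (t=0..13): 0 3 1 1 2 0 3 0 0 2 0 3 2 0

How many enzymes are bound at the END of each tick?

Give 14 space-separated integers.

Answer: 0 3 4 2 3 2 3 3 0 2 2 3 4 2

Derivation:
t=0: arr=0 -> substrate=0 bound=0 product=0
t=1: arr=3 -> substrate=0 bound=3 product=0
t=2: arr=1 -> substrate=0 bound=4 product=0
t=3: arr=1 -> substrate=0 bound=2 product=3
t=4: arr=2 -> substrate=0 bound=3 product=4
t=5: arr=0 -> substrate=0 bound=2 product=5
t=6: arr=3 -> substrate=0 bound=3 product=7
t=7: arr=0 -> substrate=0 bound=3 product=7
t=8: arr=0 -> substrate=0 bound=0 product=10
t=9: arr=2 -> substrate=0 bound=2 product=10
t=10: arr=0 -> substrate=0 bound=2 product=10
t=11: arr=3 -> substrate=0 bound=3 product=12
t=12: arr=2 -> substrate=1 bound=4 product=12
t=13: arr=0 -> substrate=0 bound=2 product=15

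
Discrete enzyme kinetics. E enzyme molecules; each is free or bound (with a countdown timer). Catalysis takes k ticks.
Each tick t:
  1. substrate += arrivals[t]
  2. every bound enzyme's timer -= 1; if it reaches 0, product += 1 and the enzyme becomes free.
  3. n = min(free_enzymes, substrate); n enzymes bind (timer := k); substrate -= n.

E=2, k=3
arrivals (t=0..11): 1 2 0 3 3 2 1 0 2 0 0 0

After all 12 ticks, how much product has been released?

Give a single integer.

t=0: arr=1 -> substrate=0 bound=1 product=0
t=1: arr=2 -> substrate=1 bound=2 product=0
t=2: arr=0 -> substrate=1 bound=2 product=0
t=3: arr=3 -> substrate=3 bound=2 product=1
t=4: arr=3 -> substrate=5 bound=2 product=2
t=5: arr=2 -> substrate=7 bound=2 product=2
t=6: arr=1 -> substrate=7 bound=2 product=3
t=7: arr=0 -> substrate=6 bound=2 product=4
t=8: arr=2 -> substrate=8 bound=2 product=4
t=9: arr=0 -> substrate=7 bound=2 product=5
t=10: arr=0 -> substrate=6 bound=2 product=6
t=11: arr=0 -> substrate=6 bound=2 product=6

Answer: 6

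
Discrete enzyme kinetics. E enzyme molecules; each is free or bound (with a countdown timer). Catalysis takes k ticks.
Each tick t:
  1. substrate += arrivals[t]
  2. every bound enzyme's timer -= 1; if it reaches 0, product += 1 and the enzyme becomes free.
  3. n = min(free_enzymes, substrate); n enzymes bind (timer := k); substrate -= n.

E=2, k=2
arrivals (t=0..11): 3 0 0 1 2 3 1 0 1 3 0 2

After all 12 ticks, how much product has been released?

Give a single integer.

t=0: arr=3 -> substrate=1 bound=2 product=0
t=1: arr=0 -> substrate=1 bound=2 product=0
t=2: arr=0 -> substrate=0 bound=1 product=2
t=3: arr=1 -> substrate=0 bound=2 product=2
t=4: arr=2 -> substrate=1 bound=2 product=3
t=5: arr=3 -> substrate=3 bound=2 product=4
t=6: arr=1 -> substrate=3 bound=2 product=5
t=7: arr=0 -> substrate=2 bound=2 product=6
t=8: arr=1 -> substrate=2 bound=2 product=7
t=9: arr=3 -> substrate=4 bound=2 product=8
t=10: arr=0 -> substrate=3 bound=2 product=9
t=11: arr=2 -> substrate=4 bound=2 product=10

Answer: 10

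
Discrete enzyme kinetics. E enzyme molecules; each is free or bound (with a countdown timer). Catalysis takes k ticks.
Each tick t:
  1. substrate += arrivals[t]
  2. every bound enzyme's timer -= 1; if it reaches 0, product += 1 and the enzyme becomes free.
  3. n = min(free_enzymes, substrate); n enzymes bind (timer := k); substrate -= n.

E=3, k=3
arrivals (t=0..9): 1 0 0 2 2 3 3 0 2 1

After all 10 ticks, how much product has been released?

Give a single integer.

Answer: 6

Derivation:
t=0: arr=1 -> substrate=0 bound=1 product=0
t=1: arr=0 -> substrate=0 bound=1 product=0
t=2: arr=0 -> substrate=0 bound=1 product=0
t=3: arr=2 -> substrate=0 bound=2 product=1
t=4: arr=2 -> substrate=1 bound=3 product=1
t=5: arr=3 -> substrate=4 bound=3 product=1
t=6: arr=3 -> substrate=5 bound=3 product=3
t=7: arr=0 -> substrate=4 bound=3 product=4
t=8: arr=2 -> substrate=6 bound=3 product=4
t=9: arr=1 -> substrate=5 bound=3 product=6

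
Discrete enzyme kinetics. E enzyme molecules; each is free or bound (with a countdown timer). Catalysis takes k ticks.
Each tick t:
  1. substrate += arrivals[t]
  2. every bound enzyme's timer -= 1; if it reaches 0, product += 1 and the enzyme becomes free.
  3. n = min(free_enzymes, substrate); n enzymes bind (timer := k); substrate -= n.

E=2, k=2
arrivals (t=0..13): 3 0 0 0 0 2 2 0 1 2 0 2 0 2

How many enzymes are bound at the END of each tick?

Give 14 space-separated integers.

t=0: arr=3 -> substrate=1 bound=2 product=0
t=1: arr=0 -> substrate=1 bound=2 product=0
t=2: arr=0 -> substrate=0 bound=1 product=2
t=3: arr=0 -> substrate=0 bound=1 product=2
t=4: arr=0 -> substrate=0 bound=0 product=3
t=5: arr=2 -> substrate=0 bound=2 product=3
t=6: arr=2 -> substrate=2 bound=2 product=3
t=7: arr=0 -> substrate=0 bound=2 product=5
t=8: arr=1 -> substrate=1 bound=2 product=5
t=9: arr=2 -> substrate=1 bound=2 product=7
t=10: arr=0 -> substrate=1 bound=2 product=7
t=11: arr=2 -> substrate=1 bound=2 product=9
t=12: arr=0 -> substrate=1 bound=2 product=9
t=13: arr=2 -> substrate=1 bound=2 product=11

Answer: 2 2 1 1 0 2 2 2 2 2 2 2 2 2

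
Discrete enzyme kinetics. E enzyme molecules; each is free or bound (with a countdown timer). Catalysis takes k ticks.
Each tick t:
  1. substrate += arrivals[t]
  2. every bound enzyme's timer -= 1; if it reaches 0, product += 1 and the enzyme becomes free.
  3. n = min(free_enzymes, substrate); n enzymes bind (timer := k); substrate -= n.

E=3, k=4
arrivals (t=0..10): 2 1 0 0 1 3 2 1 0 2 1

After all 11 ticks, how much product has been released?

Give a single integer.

t=0: arr=2 -> substrate=0 bound=2 product=0
t=1: arr=1 -> substrate=0 bound=3 product=0
t=2: arr=0 -> substrate=0 bound=3 product=0
t=3: arr=0 -> substrate=0 bound=3 product=0
t=4: arr=1 -> substrate=0 bound=2 product=2
t=5: arr=3 -> substrate=1 bound=3 product=3
t=6: arr=2 -> substrate=3 bound=3 product=3
t=7: arr=1 -> substrate=4 bound=3 product=3
t=8: arr=0 -> substrate=3 bound=3 product=4
t=9: arr=2 -> substrate=3 bound=3 product=6
t=10: arr=1 -> substrate=4 bound=3 product=6

Answer: 6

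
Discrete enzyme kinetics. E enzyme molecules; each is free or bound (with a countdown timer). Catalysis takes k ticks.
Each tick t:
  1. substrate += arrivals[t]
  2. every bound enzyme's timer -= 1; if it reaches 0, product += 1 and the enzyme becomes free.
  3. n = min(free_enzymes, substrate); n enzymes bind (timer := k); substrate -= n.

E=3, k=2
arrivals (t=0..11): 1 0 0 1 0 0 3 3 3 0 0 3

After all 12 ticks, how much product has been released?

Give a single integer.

Answer: 8

Derivation:
t=0: arr=1 -> substrate=0 bound=1 product=0
t=1: arr=0 -> substrate=0 bound=1 product=0
t=2: arr=0 -> substrate=0 bound=0 product=1
t=3: arr=1 -> substrate=0 bound=1 product=1
t=4: arr=0 -> substrate=0 bound=1 product=1
t=5: arr=0 -> substrate=0 bound=0 product=2
t=6: arr=3 -> substrate=0 bound=3 product=2
t=7: arr=3 -> substrate=3 bound=3 product=2
t=8: arr=3 -> substrate=3 bound=3 product=5
t=9: arr=0 -> substrate=3 bound=3 product=5
t=10: arr=0 -> substrate=0 bound=3 product=8
t=11: arr=3 -> substrate=3 bound=3 product=8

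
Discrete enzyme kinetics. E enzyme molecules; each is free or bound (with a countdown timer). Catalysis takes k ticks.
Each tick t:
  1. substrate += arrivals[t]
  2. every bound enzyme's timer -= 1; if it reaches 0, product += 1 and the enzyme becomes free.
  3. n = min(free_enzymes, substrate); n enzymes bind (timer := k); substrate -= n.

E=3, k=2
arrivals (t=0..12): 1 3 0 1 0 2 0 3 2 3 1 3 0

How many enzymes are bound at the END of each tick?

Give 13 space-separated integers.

t=0: arr=1 -> substrate=0 bound=1 product=0
t=1: arr=3 -> substrate=1 bound=3 product=0
t=2: arr=0 -> substrate=0 bound=3 product=1
t=3: arr=1 -> substrate=0 bound=2 product=3
t=4: arr=0 -> substrate=0 bound=1 product=4
t=5: arr=2 -> substrate=0 bound=2 product=5
t=6: arr=0 -> substrate=0 bound=2 product=5
t=7: arr=3 -> substrate=0 bound=3 product=7
t=8: arr=2 -> substrate=2 bound=3 product=7
t=9: arr=3 -> substrate=2 bound=3 product=10
t=10: arr=1 -> substrate=3 bound=3 product=10
t=11: arr=3 -> substrate=3 bound=3 product=13
t=12: arr=0 -> substrate=3 bound=3 product=13

Answer: 1 3 3 2 1 2 2 3 3 3 3 3 3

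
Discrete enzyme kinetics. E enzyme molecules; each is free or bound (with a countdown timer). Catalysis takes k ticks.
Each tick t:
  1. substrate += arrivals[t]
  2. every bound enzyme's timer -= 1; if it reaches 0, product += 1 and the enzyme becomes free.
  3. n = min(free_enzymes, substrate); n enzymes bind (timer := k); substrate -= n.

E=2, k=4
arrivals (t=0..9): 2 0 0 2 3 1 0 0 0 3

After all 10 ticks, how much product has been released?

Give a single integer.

t=0: arr=2 -> substrate=0 bound=2 product=0
t=1: arr=0 -> substrate=0 bound=2 product=0
t=2: arr=0 -> substrate=0 bound=2 product=0
t=3: arr=2 -> substrate=2 bound=2 product=0
t=4: arr=3 -> substrate=3 bound=2 product=2
t=5: arr=1 -> substrate=4 bound=2 product=2
t=6: arr=0 -> substrate=4 bound=2 product=2
t=7: arr=0 -> substrate=4 bound=2 product=2
t=8: arr=0 -> substrate=2 bound=2 product=4
t=9: arr=3 -> substrate=5 bound=2 product=4

Answer: 4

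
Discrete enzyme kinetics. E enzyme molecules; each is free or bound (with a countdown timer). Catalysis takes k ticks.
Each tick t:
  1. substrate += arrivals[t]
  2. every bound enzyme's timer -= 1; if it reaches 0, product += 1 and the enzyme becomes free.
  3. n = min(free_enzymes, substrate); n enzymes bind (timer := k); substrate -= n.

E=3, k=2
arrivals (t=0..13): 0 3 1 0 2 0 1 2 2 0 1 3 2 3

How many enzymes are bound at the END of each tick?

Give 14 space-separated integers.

t=0: arr=0 -> substrate=0 bound=0 product=0
t=1: arr=3 -> substrate=0 bound=3 product=0
t=2: arr=1 -> substrate=1 bound=3 product=0
t=3: arr=0 -> substrate=0 bound=1 product=3
t=4: arr=2 -> substrate=0 bound=3 product=3
t=5: arr=0 -> substrate=0 bound=2 product=4
t=6: arr=1 -> substrate=0 bound=1 product=6
t=7: arr=2 -> substrate=0 bound=3 product=6
t=8: arr=2 -> substrate=1 bound=3 product=7
t=9: arr=0 -> substrate=0 bound=2 product=9
t=10: arr=1 -> substrate=0 bound=2 product=10
t=11: arr=3 -> substrate=1 bound=3 product=11
t=12: arr=2 -> substrate=2 bound=3 product=12
t=13: arr=3 -> substrate=3 bound=3 product=14

Answer: 0 3 3 1 3 2 1 3 3 2 2 3 3 3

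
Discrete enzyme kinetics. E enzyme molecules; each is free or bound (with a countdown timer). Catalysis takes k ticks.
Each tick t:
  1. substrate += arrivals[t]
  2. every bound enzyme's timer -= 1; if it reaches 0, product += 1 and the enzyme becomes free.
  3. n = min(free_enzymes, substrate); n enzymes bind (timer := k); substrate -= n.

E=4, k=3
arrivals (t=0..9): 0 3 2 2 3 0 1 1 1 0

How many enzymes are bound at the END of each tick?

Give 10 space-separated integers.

t=0: arr=0 -> substrate=0 bound=0 product=0
t=1: arr=3 -> substrate=0 bound=3 product=0
t=2: arr=2 -> substrate=1 bound=4 product=0
t=3: arr=2 -> substrate=3 bound=4 product=0
t=4: arr=3 -> substrate=3 bound=4 product=3
t=5: arr=0 -> substrate=2 bound=4 product=4
t=6: arr=1 -> substrate=3 bound=4 product=4
t=7: arr=1 -> substrate=1 bound=4 product=7
t=8: arr=1 -> substrate=1 bound=4 product=8
t=9: arr=0 -> substrate=1 bound=4 product=8

Answer: 0 3 4 4 4 4 4 4 4 4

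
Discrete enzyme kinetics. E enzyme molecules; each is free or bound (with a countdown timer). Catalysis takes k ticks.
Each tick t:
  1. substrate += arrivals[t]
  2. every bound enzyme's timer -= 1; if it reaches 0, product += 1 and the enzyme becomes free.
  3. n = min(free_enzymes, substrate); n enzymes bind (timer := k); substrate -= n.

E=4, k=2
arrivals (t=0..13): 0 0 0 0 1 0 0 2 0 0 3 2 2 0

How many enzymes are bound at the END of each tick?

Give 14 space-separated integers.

Answer: 0 0 0 0 1 1 0 2 2 0 3 4 4 3

Derivation:
t=0: arr=0 -> substrate=0 bound=0 product=0
t=1: arr=0 -> substrate=0 bound=0 product=0
t=2: arr=0 -> substrate=0 bound=0 product=0
t=3: arr=0 -> substrate=0 bound=0 product=0
t=4: arr=1 -> substrate=0 bound=1 product=0
t=5: arr=0 -> substrate=0 bound=1 product=0
t=6: arr=0 -> substrate=0 bound=0 product=1
t=7: arr=2 -> substrate=0 bound=2 product=1
t=8: arr=0 -> substrate=0 bound=2 product=1
t=9: arr=0 -> substrate=0 bound=0 product=3
t=10: arr=3 -> substrate=0 bound=3 product=3
t=11: arr=2 -> substrate=1 bound=4 product=3
t=12: arr=2 -> substrate=0 bound=4 product=6
t=13: arr=0 -> substrate=0 bound=3 product=7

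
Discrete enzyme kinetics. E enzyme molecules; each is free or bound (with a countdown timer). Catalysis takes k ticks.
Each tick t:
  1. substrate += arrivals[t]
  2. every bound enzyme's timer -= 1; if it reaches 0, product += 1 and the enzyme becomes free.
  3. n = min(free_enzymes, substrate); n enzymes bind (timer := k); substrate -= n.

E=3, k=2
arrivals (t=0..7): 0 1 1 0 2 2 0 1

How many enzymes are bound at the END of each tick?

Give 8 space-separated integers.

Answer: 0 1 2 1 2 3 2 2

Derivation:
t=0: arr=0 -> substrate=0 bound=0 product=0
t=1: arr=1 -> substrate=0 bound=1 product=0
t=2: arr=1 -> substrate=0 bound=2 product=0
t=3: arr=0 -> substrate=0 bound=1 product=1
t=4: arr=2 -> substrate=0 bound=2 product=2
t=5: arr=2 -> substrate=1 bound=3 product=2
t=6: arr=0 -> substrate=0 bound=2 product=4
t=7: arr=1 -> substrate=0 bound=2 product=5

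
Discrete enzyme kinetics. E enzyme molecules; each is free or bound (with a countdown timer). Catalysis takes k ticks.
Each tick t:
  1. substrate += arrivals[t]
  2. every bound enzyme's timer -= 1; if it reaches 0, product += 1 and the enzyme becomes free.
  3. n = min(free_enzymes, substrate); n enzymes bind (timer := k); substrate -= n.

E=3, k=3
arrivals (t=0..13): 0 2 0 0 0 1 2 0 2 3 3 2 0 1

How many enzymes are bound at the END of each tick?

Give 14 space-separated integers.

Answer: 0 2 2 2 0 1 3 3 3 3 3 3 3 3

Derivation:
t=0: arr=0 -> substrate=0 bound=0 product=0
t=1: arr=2 -> substrate=0 bound=2 product=0
t=2: arr=0 -> substrate=0 bound=2 product=0
t=3: arr=0 -> substrate=0 bound=2 product=0
t=4: arr=0 -> substrate=0 bound=0 product=2
t=5: arr=1 -> substrate=0 bound=1 product=2
t=6: arr=2 -> substrate=0 bound=3 product=2
t=7: arr=0 -> substrate=0 bound=3 product=2
t=8: arr=2 -> substrate=1 bound=3 product=3
t=9: arr=3 -> substrate=2 bound=3 product=5
t=10: arr=3 -> substrate=5 bound=3 product=5
t=11: arr=2 -> substrate=6 bound=3 product=6
t=12: arr=0 -> substrate=4 bound=3 product=8
t=13: arr=1 -> substrate=5 bound=3 product=8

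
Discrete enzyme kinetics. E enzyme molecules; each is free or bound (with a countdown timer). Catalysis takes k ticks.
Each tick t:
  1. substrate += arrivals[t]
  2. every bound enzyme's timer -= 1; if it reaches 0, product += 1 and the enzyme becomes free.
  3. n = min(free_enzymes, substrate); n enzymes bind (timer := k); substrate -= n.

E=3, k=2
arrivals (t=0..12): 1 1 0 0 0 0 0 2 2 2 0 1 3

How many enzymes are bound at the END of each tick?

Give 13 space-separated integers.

Answer: 1 2 1 0 0 0 0 2 3 3 3 2 3

Derivation:
t=0: arr=1 -> substrate=0 bound=1 product=0
t=1: arr=1 -> substrate=0 bound=2 product=0
t=2: arr=0 -> substrate=0 bound=1 product=1
t=3: arr=0 -> substrate=0 bound=0 product=2
t=4: arr=0 -> substrate=0 bound=0 product=2
t=5: arr=0 -> substrate=0 bound=0 product=2
t=6: arr=0 -> substrate=0 bound=0 product=2
t=7: arr=2 -> substrate=0 bound=2 product=2
t=8: arr=2 -> substrate=1 bound=3 product=2
t=9: arr=2 -> substrate=1 bound=3 product=4
t=10: arr=0 -> substrate=0 bound=3 product=5
t=11: arr=1 -> substrate=0 bound=2 product=7
t=12: arr=3 -> substrate=1 bound=3 product=8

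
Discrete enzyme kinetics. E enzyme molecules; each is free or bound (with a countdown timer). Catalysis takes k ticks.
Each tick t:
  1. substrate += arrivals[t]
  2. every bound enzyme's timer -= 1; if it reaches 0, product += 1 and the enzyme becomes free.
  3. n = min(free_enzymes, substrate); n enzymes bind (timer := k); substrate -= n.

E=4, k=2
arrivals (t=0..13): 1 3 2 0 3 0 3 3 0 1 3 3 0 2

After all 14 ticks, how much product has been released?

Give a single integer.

t=0: arr=1 -> substrate=0 bound=1 product=0
t=1: arr=3 -> substrate=0 bound=4 product=0
t=2: arr=2 -> substrate=1 bound=4 product=1
t=3: arr=0 -> substrate=0 bound=2 product=4
t=4: arr=3 -> substrate=0 bound=4 product=5
t=5: arr=0 -> substrate=0 bound=3 product=6
t=6: arr=3 -> substrate=0 bound=3 product=9
t=7: arr=3 -> substrate=2 bound=4 product=9
t=8: arr=0 -> substrate=0 bound=3 product=12
t=9: arr=1 -> substrate=0 bound=3 product=13
t=10: arr=3 -> substrate=0 bound=4 product=15
t=11: arr=3 -> substrate=2 bound=4 product=16
t=12: arr=0 -> substrate=0 bound=3 product=19
t=13: arr=2 -> substrate=0 bound=4 product=20

Answer: 20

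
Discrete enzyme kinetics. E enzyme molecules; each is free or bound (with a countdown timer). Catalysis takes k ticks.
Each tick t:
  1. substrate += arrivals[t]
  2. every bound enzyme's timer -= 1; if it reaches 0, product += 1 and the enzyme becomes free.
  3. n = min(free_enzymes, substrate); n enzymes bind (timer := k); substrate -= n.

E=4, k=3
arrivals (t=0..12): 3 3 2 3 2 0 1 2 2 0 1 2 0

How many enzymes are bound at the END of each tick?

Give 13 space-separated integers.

Answer: 3 4 4 4 4 4 4 4 4 4 4 4 4

Derivation:
t=0: arr=3 -> substrate=0 bound=3 product=0
t=1: arr=3 -> substrate=2 bound=4 product=0
t=2: arr=2 -> substrate=4 bound=4 product=0
t=3: arr=3 -> substrate=4 bound=4 product=3
t=4: arr=2 -> substrate=5 bound=4 product=4
t=5: arr=0 -> substrate=5 bound=4 product=4
t=6: arr=1 -> substrate=3 bound=4 product=7
t=7: arr=2 -> substrate=4 bound=4 product=8
t=8: arr=2 -> substrate=6 bound=4 product=8
t=9: arr=0 -> substrate=3 bound=4 product=11
t=10: arr=1 -> substrate=3 bound=4 product=12
t=11: arr=2 -> substrate=5 bound=4 product=12
t=12: arr=0 -> substrate=2 bound=4 product=15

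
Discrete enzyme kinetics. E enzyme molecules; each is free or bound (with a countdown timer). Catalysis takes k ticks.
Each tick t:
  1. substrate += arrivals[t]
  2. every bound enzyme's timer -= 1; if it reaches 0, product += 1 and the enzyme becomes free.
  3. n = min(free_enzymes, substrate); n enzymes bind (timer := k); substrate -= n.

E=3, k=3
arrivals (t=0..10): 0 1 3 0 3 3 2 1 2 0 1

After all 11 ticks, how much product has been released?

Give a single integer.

Answer: 7

Derivation:
t=0: arr=0 -> substrate=0 bound=0 product=0
t=1: arr=1 -> substrate=0 bound=1 product=0
t=2: arr=3 -> substrate=1 bound=3 product=0
t=3: arr=0 -> substrate=1 bound=3 product=0
t=4: arr=3 -> substrate=3 bound=3 product=1
t=5: arr=3 -> substrate=4 bound=3 product=3
t=6: arr=2 -> substrate=6 bound=3 product=3
t=7: arr=1 -> substrate=6 bound=3 product=4
t=8: arr=2 -> substrate=6 bound=3 product=6
t=9: arr=0 -> substrate=6 bound=3 product=6
t=10: arr=1 -> substrate=6 bound=3 product=7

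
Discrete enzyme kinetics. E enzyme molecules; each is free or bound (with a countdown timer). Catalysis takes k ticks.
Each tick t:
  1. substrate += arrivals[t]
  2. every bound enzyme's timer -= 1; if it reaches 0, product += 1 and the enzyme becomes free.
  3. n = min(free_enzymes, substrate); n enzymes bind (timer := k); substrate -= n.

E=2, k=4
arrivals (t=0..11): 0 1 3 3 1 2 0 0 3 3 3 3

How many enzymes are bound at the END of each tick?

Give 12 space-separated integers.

Answer: 0 1 2 2 2 2 2 2 2 2 2 2

Derivation:
t=0: arr=0 -> substrate=0 bound=0 product=0
t=1: arr=1 -> substrate=0 bound=1 product=0
t=2: arr=3 -> substrate=2 bound=2 product=0
t=3: arr=3 -> substrate=5 bound=2 product=0
t=4: arr=1 -> substrate=6 bound=2 product=0
t=5: arr=2 -> substrate=7 bound=2 product=1
t=6: arr=0 -> substrate=6 bound=2 product=2
t=7: arr=0 -> substrate=6 bound=2 product=2
t=8: arr=3 -> substrate=9 bound=2 product=2
t=9: arr=3 -> substrate=11 bound=2 product=3
t=10: arr=3 -> substrate=13 bound=2 product=4
t=11: arr=3 -> substrate=16 bound=2 product=4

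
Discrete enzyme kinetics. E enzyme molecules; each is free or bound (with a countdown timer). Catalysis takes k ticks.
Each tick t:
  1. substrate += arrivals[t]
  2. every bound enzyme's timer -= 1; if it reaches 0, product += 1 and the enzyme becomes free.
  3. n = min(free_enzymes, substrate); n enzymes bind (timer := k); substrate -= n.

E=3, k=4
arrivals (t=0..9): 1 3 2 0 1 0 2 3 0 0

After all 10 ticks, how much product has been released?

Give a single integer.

t=0: arr=1 -> substrate=0 bound=1 product=0
t=1: arr=3 -> substrate=1 bound=3 product=0
t=2: arr=2 -> substrate=3 bound=3 product=0
t=3: arr=0 -> substrate=3 bound=3 product=0
t=4: arr=1 -> substrate=3 bound=3 product=1
t=5: arr=0 -> substrate=1 bound=3 product=3
t=6: arr=2 -> substrate=3 bound=3 product=3
t=7: arr=3 -> substrate=6 bound=3 product=3
t=8: arr=0 -> substrate=5 bound=3 product=4
t=9: arr=0 -> substrate=3 bound=3 product=6

Answer: 6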